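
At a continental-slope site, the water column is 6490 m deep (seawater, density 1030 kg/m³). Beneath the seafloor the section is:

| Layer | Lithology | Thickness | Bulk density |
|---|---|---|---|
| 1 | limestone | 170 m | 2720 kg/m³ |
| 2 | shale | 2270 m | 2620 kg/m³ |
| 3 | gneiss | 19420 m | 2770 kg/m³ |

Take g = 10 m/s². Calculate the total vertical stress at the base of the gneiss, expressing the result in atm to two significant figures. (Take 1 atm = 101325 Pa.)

seawater: 1030 kg/m³ × 10 m/s² × 6490 m = 6.685×10^7 Pa = 659.7 atm
limestone: 2720 kg/m³ × 10 m/s² × 170 m = 4.624×10^6 Pa = 45.64 atm
shale: 2620 kg/m³ × 10 m/s² × 2270 m = 5.947×10^7 Pa = 587.0 atm
gneiss: 2770 kg/m³ × 10 m/s² × 19420 m = 5.379×10^8 Pa = 5309 atm
Total = 659.7 + 45.64 + 587.0 + 5309 = 6601.3 atm

6600 atm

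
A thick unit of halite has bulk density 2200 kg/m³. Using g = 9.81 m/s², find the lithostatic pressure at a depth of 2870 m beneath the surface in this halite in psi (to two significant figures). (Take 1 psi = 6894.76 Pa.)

9000 psi

halite: 2200 kg/m³ × 9.81 m/s² × 2870 m = 6.194×10^7 Pa = 8984 psi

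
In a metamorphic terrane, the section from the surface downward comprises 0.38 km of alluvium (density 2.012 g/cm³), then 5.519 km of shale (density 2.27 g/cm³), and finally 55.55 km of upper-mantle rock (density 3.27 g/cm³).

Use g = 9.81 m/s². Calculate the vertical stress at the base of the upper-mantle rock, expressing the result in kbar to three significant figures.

19.1 kbar

alluvium: 2012 kg/m³ × 9.81 m/s² × 380 m = 7.500×10^6 Pa = 0.07500 kbar
shale: 2270 kg/m³ × 9.81 m/s² × 5519 m = 1.229×10^8 Pa = 1.229 kbar
upper-mantle rock: 3270 kg/m³ × 9.81 m/s² × 55550 m = 1.782×10^9 Pa = 17.82 kbar
Total = 0.07500 + 1.229 + 17.82 = 19.124 kbar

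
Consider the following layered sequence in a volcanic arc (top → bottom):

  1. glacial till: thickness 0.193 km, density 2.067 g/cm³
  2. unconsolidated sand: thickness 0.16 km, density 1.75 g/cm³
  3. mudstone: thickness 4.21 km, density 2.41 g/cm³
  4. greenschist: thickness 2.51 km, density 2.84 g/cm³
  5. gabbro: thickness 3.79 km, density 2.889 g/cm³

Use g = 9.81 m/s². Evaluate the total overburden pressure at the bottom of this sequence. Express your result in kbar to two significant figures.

glacial till: 2067 kg/m³ × 9.81 m/s² × 193 m = 3.914×10^6 Pa = 0.03914 kbar
unconsolidated sand: 1750 kg/m³ × 9.81 m/s² × 160 m = 2.747×10^6 Pa = 0.02747 kbar
mudstone: 2410 kg/m³ × 9.81 m/s² × 4210 m = 9.953×10^7 Pa = 0.9953 kbar
greenschist: 2840 kg/m³ × 9.81 m/s² × 2510 m = 6.993×10^7 Pa = 0.6993 kbar
gabbro: 2889 kg/m³ × 9.81 m/s² × 3790 m = 1.074×10^8 Pa = 1.074 kbar
Total = 0.03914 + 0.02747 + 0.9953 + 0.6993 + 1.074 = 2.8354 kbar

2.8 kbar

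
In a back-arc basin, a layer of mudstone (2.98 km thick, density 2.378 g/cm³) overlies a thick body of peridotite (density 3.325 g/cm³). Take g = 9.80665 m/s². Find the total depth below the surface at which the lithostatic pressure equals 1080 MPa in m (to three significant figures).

34000 m

Pressure at base of upper layers: 2378×9.80665×2980 = 6.949×10^7 Pa = 69.49 MPa
Remaining pressure to be supplied by peridotite: 1.080×10^9 − 6.949×10^7 = 1.011×10^9 Pa
Additional depth in peridotite = 1.011×10^9 Pa / (3325 kg/m³ × 9.80665 m/s²) = 30990 m
Total depth = 2980 m + 30990 m = 33970 m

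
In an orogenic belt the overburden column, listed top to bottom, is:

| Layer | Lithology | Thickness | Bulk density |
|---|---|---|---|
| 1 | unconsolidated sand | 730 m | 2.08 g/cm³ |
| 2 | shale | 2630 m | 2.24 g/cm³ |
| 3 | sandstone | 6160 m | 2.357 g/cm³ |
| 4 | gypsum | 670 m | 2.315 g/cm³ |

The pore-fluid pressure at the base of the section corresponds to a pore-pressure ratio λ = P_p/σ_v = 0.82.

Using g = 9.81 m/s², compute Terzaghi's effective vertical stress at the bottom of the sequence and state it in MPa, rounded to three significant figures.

Overburden (lithostatic) stress σ_v:
unconsolidated sand: 2080 kg/m³ × 9.81 m/s² × 730 m = 1.490×10^7 Pa = 14.90 MPa
shale: 2240 kg/m³ × 9.81 m/s² × 2630 m = 5.779×10^7 Pa = 57.79 MPa
sandstone: 2357 kg/m³ × 9.81 m/s² × 6160 m = 1.424×10^8 Pa = 142.4 MPa
gypsum: 2315 kg/m³ × 9.81 m/s² × 670 m = 1.522×10^7 Pa = 15.22 MPa
Total = 14.90 + 57.79 + 142.4 + 15.22 = 230.34 MPa
Pore pressure P_p = λ·σ_v = 0.82 × 230.3 MPa = 188.9 MPa
Effective stress σ' = σ_v − P_p = 230.3 − 188.9 = 41.461 MPa

41.5 MPa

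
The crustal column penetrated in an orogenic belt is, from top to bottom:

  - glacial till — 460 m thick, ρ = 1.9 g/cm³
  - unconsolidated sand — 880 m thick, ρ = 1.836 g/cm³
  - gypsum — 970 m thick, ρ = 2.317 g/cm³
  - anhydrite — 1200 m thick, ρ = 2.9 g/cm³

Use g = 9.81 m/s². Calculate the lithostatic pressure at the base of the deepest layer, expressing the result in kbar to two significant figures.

glacial till: 1900 kg/m³ × 9.81 m/s² × 460 m = 8.574×10^6 Pa = 0.08574 kbar
unconsolidated sand: 1836 kg/m³ × 9.81 m/s² × 880 m = 1.585×10^7 Pa = 0.1585 kbar
gypsum: 2317 kg/m³ × 9.81 m/s² × 970 m = 2.205×10^7 Pa = 0.2205 kbar
anhydrite: 2900 kg/m³ × 9.81 m/s² × 1200 m = 3.414×10^7 Pa = 0.3414 kbar
Total = 0.08574 + 0.1585 + 0.2205 + 0.3414 = 0.80610 kbar

0.81 kbar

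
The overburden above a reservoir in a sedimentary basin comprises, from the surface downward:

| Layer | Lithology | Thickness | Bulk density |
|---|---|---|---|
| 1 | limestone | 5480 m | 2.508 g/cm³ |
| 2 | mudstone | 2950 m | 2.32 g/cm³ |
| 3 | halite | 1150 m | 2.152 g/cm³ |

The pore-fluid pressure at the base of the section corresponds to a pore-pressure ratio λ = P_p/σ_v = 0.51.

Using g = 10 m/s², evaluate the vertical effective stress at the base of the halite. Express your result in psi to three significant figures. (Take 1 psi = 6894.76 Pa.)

16400 psi

Overburden (lithostatic) stress σ_v:
limestone: 2508 kg/m³ × 10 m/s² × 5480 m = 1.374×10^8 Pa = 137.4 MPa
mudstone: 2320 kg/m³ × 10 m/s² × 2950 m = 6.844×10^7 Pa = 68.44 MPa
halite: 2152 kg/m³ × 10 m/s² × 1150 m = 2.475×10^7 Pa = 24.75 MPa
Total = 137.4 + 68.44 + 24.75 = 230.63 MPa
Pore pressure P_p = λ·σ_v = 0.51 × 230.6 MPa = 117.6 MPa
Effective stress σ' = σ_v − P_p = 230.6 − 117.6 = 113.01 MPa = 16390 psi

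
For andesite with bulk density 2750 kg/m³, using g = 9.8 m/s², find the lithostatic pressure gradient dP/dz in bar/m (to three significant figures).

dP/dz = ρg = 2750 kg/m³ × 9.8 m/s² = 26950 Pa/m
= 26950 Pa/m × (1 bar/m / 1.0000×10^5 Pa/m) = 0.26950 bar/m

0.270 bar/m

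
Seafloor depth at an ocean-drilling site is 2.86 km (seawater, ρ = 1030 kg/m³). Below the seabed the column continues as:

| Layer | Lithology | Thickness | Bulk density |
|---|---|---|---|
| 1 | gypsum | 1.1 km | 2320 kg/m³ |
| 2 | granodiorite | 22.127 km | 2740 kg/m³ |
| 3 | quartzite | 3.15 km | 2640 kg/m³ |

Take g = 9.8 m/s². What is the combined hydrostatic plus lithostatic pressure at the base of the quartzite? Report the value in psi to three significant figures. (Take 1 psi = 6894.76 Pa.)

seawater: 1030 kg/m³ × 9.8 m/s² × 2860 m = 2.887×10^7 Pa = 4187 psi
gypsum: 2320 kg/m³ × 9.8 m/s² × 1100 m = 2.501×10^7 Pa = 3627 psi
granodiorite: 2740 kg/m³ × 9.8 m/s² × 22127 m = 5.942×10^8 Pa = 86175 psi
quartzite: 2640 kg/m³ × 9.8 m/s² × 3150 m = 8.150×10^7 Pa = 11820 psi
Total = 4187 + 3627 + 86175 + 11820 = 1.0581×10^5 psi

106000 psi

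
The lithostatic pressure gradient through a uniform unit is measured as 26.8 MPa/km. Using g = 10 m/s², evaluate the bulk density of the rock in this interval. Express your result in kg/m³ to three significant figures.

ρ = (dP/dz)/g = 26.8 MPa/km / 10 m/s² = 26800 Pa/m / 10 m/s² = 2680.0 kg/m³

2680 kg/m³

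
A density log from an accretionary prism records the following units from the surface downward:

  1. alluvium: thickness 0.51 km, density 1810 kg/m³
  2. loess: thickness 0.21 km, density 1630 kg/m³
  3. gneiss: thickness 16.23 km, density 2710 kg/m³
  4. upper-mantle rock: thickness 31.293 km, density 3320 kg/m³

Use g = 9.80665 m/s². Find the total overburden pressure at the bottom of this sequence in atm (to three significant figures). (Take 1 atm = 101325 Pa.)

14400 atm

alluvium: 1810 kg/m³ × 9.80665 m/s² × 510 m = 9.053×10^6 Pa = 89.34 atm
loess: 1630 kg/m³ × 9.80665 m/s² × 210 m = 3.357×10^6 Pa = 33.13 atm
gneiss: 2710 kg/m³ × 9.80665 m/s² × 16230 m = 4.313×10^8 Pa = 4257 atm
upper-mantle rock: 3320 kg/m³ × 9.80665 m/s² × 31293 m = 1.019×10^9 Pa = 10055 atm
Total = 89.34 + 33.13 + 4257 + 10055 = 14435 atm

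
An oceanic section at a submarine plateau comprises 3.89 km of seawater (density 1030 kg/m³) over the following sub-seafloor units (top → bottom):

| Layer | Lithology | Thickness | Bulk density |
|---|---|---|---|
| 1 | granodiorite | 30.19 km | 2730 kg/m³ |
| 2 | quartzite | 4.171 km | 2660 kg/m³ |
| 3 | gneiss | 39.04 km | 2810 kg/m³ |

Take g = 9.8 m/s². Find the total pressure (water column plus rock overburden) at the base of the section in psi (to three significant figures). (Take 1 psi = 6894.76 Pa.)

295000 psi

seawater: 1030 kg/m³ × 9.8 m/s² × 3890 m = 3.927×10^7 Pa = 5695 psi
granodiorite: 2730 kg/m³ × 9.8 m/s² × 30190 m = 8.077×10^8 Pa = 1.171×10^5 psi
quartzite: 2660 kg/m³ × 9.8 m/s² × 4171 m = 1.087×10^8 Pa = 15770 psi
gneiss: 2810 kg/m³ × 9.8 m/s² × 39040 m = 1.075×10^9 Pa = 1.559×10^5 psi
Total = 5695 + 1.171×10^5 + 15770 + 1.559×10^5 = 2.9454×10^5 psi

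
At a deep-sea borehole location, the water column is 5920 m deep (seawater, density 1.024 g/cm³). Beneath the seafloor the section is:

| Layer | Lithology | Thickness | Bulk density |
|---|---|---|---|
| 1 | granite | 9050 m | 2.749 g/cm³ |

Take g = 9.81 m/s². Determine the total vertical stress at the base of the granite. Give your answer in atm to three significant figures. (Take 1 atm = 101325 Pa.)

3000 atm

seawater: 1024 kg/m³ × 9.81 m/s² × 5920 m = 5.947×10^7 Pa = 586.9 atm
granite: 2749 kg/m³ × 9.81 m/s² × 9050 m = 2.441×10^8 Pa = 2409 atm
Total = 586.9 + 2409 = 2995.6 atm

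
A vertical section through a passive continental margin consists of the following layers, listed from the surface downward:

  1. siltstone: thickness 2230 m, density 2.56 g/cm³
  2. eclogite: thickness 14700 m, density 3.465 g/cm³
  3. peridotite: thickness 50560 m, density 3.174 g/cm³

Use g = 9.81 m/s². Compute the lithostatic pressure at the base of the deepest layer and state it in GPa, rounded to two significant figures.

2.1 GPa

siltstone: 2560 kg/m³ × 9.81 m/s² × 2230 m = 5.600×10^7 Pa = 0.05600 GPa
eclogite: 3465 kg/m³ × 9.81 m/s² × 14700 m = 4.997×10^8 Pa = 0.4997 GPa
peridotite: 3174 kg/m³ × 9.81 m/s² × 50560 m = 1.574×10^9 Pa = 1.574 GPa
Total = 0.05600 + 0.4997 + 1.574 = 2.1300 GPa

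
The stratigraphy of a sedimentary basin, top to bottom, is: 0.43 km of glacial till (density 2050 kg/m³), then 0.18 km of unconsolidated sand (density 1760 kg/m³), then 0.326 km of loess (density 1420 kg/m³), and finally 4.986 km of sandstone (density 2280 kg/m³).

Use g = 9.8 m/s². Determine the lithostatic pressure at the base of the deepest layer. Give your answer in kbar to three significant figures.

glacial till: 2050 kg/m³ × 9.8 m/s² × 430 m = 8.639×10^6 Pa = 0.08639 kbar
unconsolidated sand: 1760 kg/m³ × 9.8 m/s² × 180 m = 3.105×10^6 Pa = 0.03105 kbar
loess: 1420 kg/m³ × 9.8 m/s² × 326 m = 4.537×10^6 Pa = 0.04537 kbar
sandstone: 2280 kg/m³ × 9.8 m/s² × 4986 m = 1.114×10^8 Pa = 1.114 kbar
Total = 0.08639 + 0.03105 + 0.04537 + 1.114 = 1.2769 kbar

1.28 kbar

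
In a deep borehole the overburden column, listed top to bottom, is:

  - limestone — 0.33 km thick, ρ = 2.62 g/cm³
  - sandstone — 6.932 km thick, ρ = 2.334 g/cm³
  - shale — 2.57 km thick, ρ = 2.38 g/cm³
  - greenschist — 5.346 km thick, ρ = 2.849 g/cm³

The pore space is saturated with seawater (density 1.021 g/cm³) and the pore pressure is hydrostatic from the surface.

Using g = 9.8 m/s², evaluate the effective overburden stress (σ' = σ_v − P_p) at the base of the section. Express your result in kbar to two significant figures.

Overburden (lithostatic) stress σ_v:
limestone: 2620 kg/m³ × 9.8 m/s² × 330 m = 8.473×10^6 Pa = 8.473 MPa
sandstone: 2334 kg/m³ × 9.8 m/s² × 6932 m = 1.586×10^8 Pa = 158.6 MPa
shale: 2380 kg/m³ × 9.8 m/s² × 2570 m = 5.994×10^7 Pa = 59.94 MPa
greenschist: 2849 kg/m³ × 9.8 m/s² × 5346 m = 1.493×10^8 Pa = 149.3 MPa
Total = 8.473 + 158.6 + 59.94 + 149.3 = 376.23 MPa
Pore pressure P_p = 1021 kg/m³ × 9.8 m/s² × 15178 m = 1.519×10^8 Pa = 151.9 MPa
Effective stress σ' = σ_v − P_p = 376.2 − 151.9 = 224.37 MPa = 2.2437 kbar

2.2 kbar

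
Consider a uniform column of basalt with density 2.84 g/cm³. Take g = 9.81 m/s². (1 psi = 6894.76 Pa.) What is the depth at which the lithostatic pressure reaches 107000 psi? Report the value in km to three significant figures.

26.5 km

h = P/(ρg) = 107000 psi / (2840 kg/m³ × 9.81 m/s²) = 7.377×10^8 Pa / 27860 Pa/m = 26480 m
= 26.480 km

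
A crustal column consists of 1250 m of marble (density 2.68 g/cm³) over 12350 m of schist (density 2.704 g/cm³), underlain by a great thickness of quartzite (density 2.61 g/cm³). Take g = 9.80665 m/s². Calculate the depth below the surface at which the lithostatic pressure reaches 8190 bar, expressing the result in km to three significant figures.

31.5 km

Pressure at base of upper layers: 2680×9.80665×1250 + 2704×9.80665×12350 = 3.603×10^8 Pa = 3603 bar
Remaining pressure to be supplied by quartzite: 8.190×10^8 − 3.603×10^8 = 4.587×10^8 Pa
Additional depth in quartzite = 4.587×10^8 Pa / (2610 kg/m³ × 9.80665 m/s²) = 17920 m
Total depth = 13600 m + 17920 m = 31520 m
= 31.520 km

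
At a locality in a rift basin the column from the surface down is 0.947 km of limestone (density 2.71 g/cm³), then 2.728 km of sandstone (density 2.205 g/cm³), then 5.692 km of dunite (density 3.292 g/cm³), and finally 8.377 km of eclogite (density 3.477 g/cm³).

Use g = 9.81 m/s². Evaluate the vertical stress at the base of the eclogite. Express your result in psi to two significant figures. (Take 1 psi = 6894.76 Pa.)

80000 psi

limestone: 2710 kg/m³ × 9.81 m/s² × 947 m = 2.518×10^7 Pa = 3651 psi
sandstone: 2205 kg/m³ × 9.81 m/s² × 2728 m = 5.901×10^7 Pa = 8559 psi
dunite: 3292 kg/m³ × 9.81 m/s² × 5692 m = 1.838×10^8 Pa = 26661 psi
eclogite: 3477 kg/m³ × 9.81 m/s² × 8377 m = 2.857×10^8 Pa = 41442 psi
Total = 3651 + 8559 + 26661 + 41442 = 80313 psi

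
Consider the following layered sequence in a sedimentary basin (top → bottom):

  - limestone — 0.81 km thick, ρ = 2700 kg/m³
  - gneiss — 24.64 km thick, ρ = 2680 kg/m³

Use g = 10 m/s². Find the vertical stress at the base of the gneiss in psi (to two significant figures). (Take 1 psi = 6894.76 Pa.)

99000 psi

limestone: 2700 kg/m³ × 10 m/s² × 810 m = 2.187×10^7 Pa = 3172 psi
gneiss: 2680 kg/m³ × 10 m/s² × 24640 m = 6.604×10^8 Pa = 95776 psi
Total = 3172 + 95776 = 98948 psi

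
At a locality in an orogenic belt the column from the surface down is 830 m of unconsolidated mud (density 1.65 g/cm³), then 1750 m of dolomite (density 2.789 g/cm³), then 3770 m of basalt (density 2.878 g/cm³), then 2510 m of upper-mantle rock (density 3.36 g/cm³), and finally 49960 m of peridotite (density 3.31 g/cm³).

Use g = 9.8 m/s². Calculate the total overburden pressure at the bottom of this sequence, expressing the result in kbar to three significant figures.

18.7 kbar

unconsolidated mud: 1650 kg/m³ × 9.8 m/s² × 830 m = 1.342×10^7 Pa = 0.1342 kbar
dolomite: 2789 kg/m³ × 9.8 m/s² × 1750 m = 4.783×10^7 Pa = 0.4783 kbar
basalt: 2878 kg/m³ × 9.8 m/s² × 3770 m = 1.063×10^8 Pa = 1.063 kbar
upper-mantle rock: 3360 kg/m³ × 9.8 m/s² × 2510 m = 8.265×10^7 Pa = 0.8265 kbar
peridotite: 3310 kg/m³ × 9.8 m/s² × 49960 m = 1.621×10^9 Pa = 16.21 kbar
Total = 0.1342 + 0.4783 + 1.063 + 0.8265 + 16.21 = 18.708 kbar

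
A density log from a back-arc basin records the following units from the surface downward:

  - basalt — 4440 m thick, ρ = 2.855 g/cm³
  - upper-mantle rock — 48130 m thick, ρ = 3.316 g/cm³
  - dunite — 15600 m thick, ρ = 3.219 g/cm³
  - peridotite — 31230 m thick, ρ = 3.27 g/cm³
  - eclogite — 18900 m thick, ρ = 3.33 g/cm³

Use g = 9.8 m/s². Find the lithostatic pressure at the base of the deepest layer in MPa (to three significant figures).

basalt: 2855 kg/m³ × 9.8 m/s² × 4440 m = 1.242×10^8 Pa = 124.2 MPa
upper-mantle rock: 3316 kg/m³ × 9.8 m/s² × 48130 m = 1.564×10^9 Pa = 1564 MPa
dunite: 3219 kg/m³ × 9.8 m/s² × 15600 m = 4.921×10^8 Pa = 492.1 MPa
peridotite: 3270 kg/m³ × 9.8 m/s² × 31230 m = 1.001×10^9 Pa = 1001 MPa
eclogite: 3330 kg/m³ × 9.8 m/s² × 18900 m = 6.168×10^8 Pa = 616.8 MPa
Total = 124.2 + 1564 + 492.1 + 1001 + 616.8 = 3798.0 MPa

3800 MPa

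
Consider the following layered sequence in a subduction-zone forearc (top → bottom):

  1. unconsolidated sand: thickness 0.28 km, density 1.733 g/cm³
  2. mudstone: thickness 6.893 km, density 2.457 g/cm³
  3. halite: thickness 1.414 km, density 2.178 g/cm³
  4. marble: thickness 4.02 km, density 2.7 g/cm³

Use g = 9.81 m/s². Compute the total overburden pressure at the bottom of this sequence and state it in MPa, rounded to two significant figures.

310 MPa

unconsolidated sand: 1733 kg/m³ × 9.81 m/s² × 280 m = 4.760×10^6 Pa = 4.760 MPa
mudstone: 2457 kg/m³ × 9.81 m/s² × 6893 m = 1.661×10^8 Pa = 166.1 MPa
halite: 2178 kg/m³ × 9.81 m/s² × 1414 m = 3.021×10^7 Pa = 30.21 MPa
marble: 2700 kg/m³ × 9.81 m/s² × 4020 m = 1.065×10^8 Pa = 106.5 MPa
Total = 4.760 + 166.1 + 30.21 + 106.5 = 307.59 MPa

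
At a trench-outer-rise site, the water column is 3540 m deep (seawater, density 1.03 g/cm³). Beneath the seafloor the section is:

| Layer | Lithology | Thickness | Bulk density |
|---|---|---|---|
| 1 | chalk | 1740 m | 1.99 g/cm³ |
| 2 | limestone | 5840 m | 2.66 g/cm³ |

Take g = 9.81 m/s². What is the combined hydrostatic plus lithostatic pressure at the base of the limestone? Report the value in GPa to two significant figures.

0.22 GPa

seawater: 1030 kg/m³ × 9.81 m/s² × 3540 m = 3.577×10^7 Pa = 0.03577 GPa
chalk: 1990 kg/m³ × 9.81 m/s² × 1740 m = 3.397×10^7 Pa = 0.03397 GPa
limestone: 2660 kg/m³ × 9.81 m/s² × 5840 m = 1.524×10^8 Pa = 0.1524 GPa
Total = 0.03577 + 0.03397 + 0.1524 = 0.22213 GPa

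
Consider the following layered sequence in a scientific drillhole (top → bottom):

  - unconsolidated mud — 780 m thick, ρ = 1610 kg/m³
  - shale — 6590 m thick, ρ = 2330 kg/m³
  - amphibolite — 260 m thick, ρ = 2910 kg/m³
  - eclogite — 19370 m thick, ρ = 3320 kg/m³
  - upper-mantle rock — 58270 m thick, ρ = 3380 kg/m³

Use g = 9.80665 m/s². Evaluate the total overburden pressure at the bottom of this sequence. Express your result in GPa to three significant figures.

2.73 GPa

unconsolidated mud: 1610 kg/m³ × 9.80665 m/s² × 780 m = 1.232×10^7 Pa = 0.01232 GPa
shale: 2330 kg/m³ × 9.80665 m/s² × 6590 m = 1.506×10^8 Pa = 0.1506 GPa
amphibolite: 2910 kg/m³ × 9.80665 m/s² × 260 m = 7.420×10^6 Pa = 7.420×10^-3 GPa
eclogite: 3320 kg/m³ × 9.80665 m/s² × 19370 m = 6.306×10^8 Pa = 0.6306 GPa
upper-mantle rock: 3380 kg/m³ × 9.80665 m/s² × 58270 m = 1.931×10^9 Pa = 1.931 GPa
Total = 0.01232 + 0.1506 + 7.420×10^-3 + 0.6306 + 1.931 = 2.7324 GPa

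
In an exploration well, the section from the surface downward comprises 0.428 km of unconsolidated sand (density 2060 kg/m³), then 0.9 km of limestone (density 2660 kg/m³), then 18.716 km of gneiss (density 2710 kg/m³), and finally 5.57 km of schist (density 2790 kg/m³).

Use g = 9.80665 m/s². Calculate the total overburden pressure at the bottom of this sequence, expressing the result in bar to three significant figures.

6820 bar

unconsolidated sand: 2060 kg/m³ × 9.80665 m/s² × 428 m = 8.646×10^6 Pa = 86.46 bar
limestone: 2660 kg/m³ × 9.80665 m/s² × 900 m = 2.348×10^7 Pa = 234.8 bar
gneiss: 2710 kg/m³ × 9.80665 m/s² × 18716 m = 4.974×10^8 Pa = 4974 bar
schist: 2790 kg/m³ × 9.80665 m/s² × 5570 m = 1.524×10^8 Pa = 1524 bar
Total = 86.46 + 234.8 + 4974 + 1524 = 6819.2 bar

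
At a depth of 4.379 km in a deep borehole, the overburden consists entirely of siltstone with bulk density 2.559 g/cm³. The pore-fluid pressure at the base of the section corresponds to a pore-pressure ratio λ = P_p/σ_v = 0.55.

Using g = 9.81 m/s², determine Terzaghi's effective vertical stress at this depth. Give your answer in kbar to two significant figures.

0.49 kbar

Overburden (lithostatic) stress σ_v:
siltstone: 2559 kg/m³ × 9.81 m/s² × 4379 m = 1.099×10^8 Pa = 109.9 MPa
Pore pressure P_p = λ·σ_v = 0.55 × 109.9 MPa = 60.46 MPa
Effective stress σ' = σ_v − P_p = 109.9 − 60.46 = 49.468 MPa = 0.49468 kbar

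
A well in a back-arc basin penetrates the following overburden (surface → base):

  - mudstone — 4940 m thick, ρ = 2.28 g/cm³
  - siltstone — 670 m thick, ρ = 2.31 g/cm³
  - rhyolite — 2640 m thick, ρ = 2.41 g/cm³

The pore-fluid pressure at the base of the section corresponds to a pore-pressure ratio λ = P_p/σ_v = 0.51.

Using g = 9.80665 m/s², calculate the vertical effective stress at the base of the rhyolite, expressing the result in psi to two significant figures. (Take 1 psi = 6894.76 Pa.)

13000 psi

Overburden (lithostatic) stress σ_v:
mudstone: 2280 kg/m³ × 9.80665 m/s² × 4940 m = 1.105×10^8 Pa = 110.5 MPa
siltstone: 2310 kg/m³ × 9.80665 m/s² × 670 m = 1.518×10^7 Pa = 15.18 MPa
rhyolite: 2410 kg/m³ × 9.80665 m/s² × 2640 m = 6.239×10^7 Pa = 62.39 MPa
Total = 110.5 + 15.18 + 62.39 = 188.03 MPa
Pore pressure P_p = λ·σ_v = 0.51 × 188.0 MPa = 95.89 MPa
Effective stress σ' = σ_v − P_p = 188.0 − 95.89 = 92.133 MPa = 13363 psi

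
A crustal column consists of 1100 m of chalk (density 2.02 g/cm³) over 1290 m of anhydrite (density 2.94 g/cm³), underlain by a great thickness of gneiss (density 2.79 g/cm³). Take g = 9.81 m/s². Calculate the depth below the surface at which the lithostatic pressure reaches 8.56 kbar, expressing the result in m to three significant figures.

Pressure at base of upper layers: 2020×9.81×1100 + 2940×9.81×1290 = 5.900×10^7 Pa = 0.5900 kbar
Remaining pressure to be supplied by gneiss: 8.560×10^8 − 5.900×10^7 = 7.970×10^8 Pa
Additional depth in gneiss = 7.970×10^8 Pa / (2790 kg/m³ × 9.81 m/s²) = 29119 m
Total depth = 2390 m + 29119 m = 31509 m

31500 m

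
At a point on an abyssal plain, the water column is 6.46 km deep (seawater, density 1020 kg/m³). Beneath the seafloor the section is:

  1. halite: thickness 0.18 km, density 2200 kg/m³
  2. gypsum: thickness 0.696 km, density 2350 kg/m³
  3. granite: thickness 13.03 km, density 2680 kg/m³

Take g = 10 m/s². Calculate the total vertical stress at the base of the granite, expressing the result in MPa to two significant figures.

seawater: 1020 kg/m³ × 10 m/s² × 6460 m = 6.589×10^7 Pa = 65.89 MPa
halite: 2200 kg/m³ × 10 m/s² × 180 m = 3.960×10^6 Pa = 3.960 MPa
gypsum: 2350 kg/m³ × 10 m/s² × 696 m = 1.636×10^7 Pa = 16.36 MPa
granite: 2680 kg/m³ × 10 m/s² × 13030 m = 3.492×10^8 Pa = 349.2 MPa
Total = 65.89 + 3.960 + 16.36 + 349.2 = 435.41 MPa

440 MPa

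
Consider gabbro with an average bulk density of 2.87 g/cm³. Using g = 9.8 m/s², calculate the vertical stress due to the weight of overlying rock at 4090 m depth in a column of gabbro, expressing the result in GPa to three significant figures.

0.115 GPa

gabbro: 2870 kg/m³ × 9.8 m/s² × 4090 m = 1.150×10^8 Pa = 0.1150 GPa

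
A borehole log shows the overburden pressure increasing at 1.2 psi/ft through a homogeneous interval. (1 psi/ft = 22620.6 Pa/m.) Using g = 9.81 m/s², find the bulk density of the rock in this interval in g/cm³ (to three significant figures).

2.77 g/cm³

ρ = (dP/dz)/g = 1.2 psi/ft / 9.81 m/s² = 27145 Pa/m / 9.81 m/s² = 2767.0 kg/m³
= 2.767 g/cm³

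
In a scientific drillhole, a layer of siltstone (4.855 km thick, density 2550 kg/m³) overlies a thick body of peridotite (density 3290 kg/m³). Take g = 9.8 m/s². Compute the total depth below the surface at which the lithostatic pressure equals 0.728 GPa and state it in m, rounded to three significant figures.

23700 m

Pressure at base of upper layers: 2550×9.8×4855 = 1.213×10^8 Pa = 0.1213 GPa
Remaining pressure to be supplied by peridotite: 7.280×10^8 − 1.213×10^8 = 6.067×10^8 Pa
Additional depth in peridotite = 6.067×10^8 Pa / (3290 kg/m³ × 9.8 m/s²) = 18816 m
Total depth = 4855 m + 18816 m = 23671 m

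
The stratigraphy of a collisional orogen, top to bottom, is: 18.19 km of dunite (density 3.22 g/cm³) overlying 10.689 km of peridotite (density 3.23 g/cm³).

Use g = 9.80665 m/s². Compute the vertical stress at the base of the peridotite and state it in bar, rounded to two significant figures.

dunite: 3220 kg/m³ × 9.80665 m/s² × 18190 m = 5.744×10^8 Pa = 5744 bar
peridotite: 3230 kg/m³ × 9.80665 m/s² × 10689 m = 3.386×10^8 Pa = 3386 bar
Total = 5744 + 3386 = 9129.7 bar

9100 bar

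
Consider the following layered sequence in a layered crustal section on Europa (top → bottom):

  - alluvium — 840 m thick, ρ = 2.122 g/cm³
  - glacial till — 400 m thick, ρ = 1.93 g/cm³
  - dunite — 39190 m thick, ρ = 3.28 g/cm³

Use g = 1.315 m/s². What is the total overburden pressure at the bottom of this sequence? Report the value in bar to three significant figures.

alluvium: 2122 kg/m³ × 1.315 m/s² × 840 m = 2.344×10^6 Pa = 23.44 bar
glacial till: 1930 kg/m³ × 1.315 m/s² × 400 m = 1.015×10^6 Pa = 10.15 bar
dunite: 3280 kg/m³ × 1.315 m/s² × 39190 m = 1.690×10^8 Pa = 1690 bar
Total = 23.44 + 10.15 + 1690 = 1723.9 bar

1720 bar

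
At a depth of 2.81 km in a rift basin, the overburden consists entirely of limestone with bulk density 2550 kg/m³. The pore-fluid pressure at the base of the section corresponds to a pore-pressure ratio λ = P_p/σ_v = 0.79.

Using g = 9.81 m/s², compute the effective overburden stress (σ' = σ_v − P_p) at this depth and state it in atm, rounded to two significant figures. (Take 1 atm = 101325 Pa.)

150 atm

Overburden (lithostatic) stress σ_v:
limestone: 2550 kg/m³ × 9.81 m/s² × 2810 m = 7.029×10^7 Pa = 70.29 MPa
Pore pressure P_p = λ·σ_v = 0.79 × 70.29 MPa = 55.53 MPa
Effective stress σ' = σ_v − P_p = 70.29 − 55.53 = 14.762 MPa = 145.69 atm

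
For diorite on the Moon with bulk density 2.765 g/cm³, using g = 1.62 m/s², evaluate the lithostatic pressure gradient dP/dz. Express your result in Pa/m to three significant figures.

4480 Pa/m

dP/dz = ρg = 2765 kg/m³ × 1.62 m/s² = 4479.3 Pa/m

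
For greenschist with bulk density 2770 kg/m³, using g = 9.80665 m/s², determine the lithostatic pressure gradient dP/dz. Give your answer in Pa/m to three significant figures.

27200 Pa/m

dP/dz = ρg = 2770 kg/m³ × 9.80665 m/s² = 27164 Pa/m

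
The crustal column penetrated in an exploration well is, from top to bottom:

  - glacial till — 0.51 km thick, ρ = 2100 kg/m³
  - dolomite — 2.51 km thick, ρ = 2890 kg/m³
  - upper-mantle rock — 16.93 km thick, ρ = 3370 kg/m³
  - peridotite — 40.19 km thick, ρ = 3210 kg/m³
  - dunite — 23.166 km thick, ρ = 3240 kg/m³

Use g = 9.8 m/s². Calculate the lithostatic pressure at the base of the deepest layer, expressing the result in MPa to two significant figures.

glacial till: 2100 kg/m³ × 9.8 m/s² × 510 m = 1.050×10^7 Pa = 10.50 MPa
dolomite: 2890 kg/m³ × 9.8 m/s² × 2510 m = 7.109×10^7 Pa = 71.09 MPa
upper-mantle rock: 3370 kg/m³ × 9.8 m/s² × 16930 m = 5.591×10^8 Pa = 559.1 MPa
peridotite: 3210 kg/m³ × 9.8 m/s² × 40190 m = 1.264×10^9 Pa = 1264 MPa
dunite: 3240 kg/m³ × 9.8 m/s² × 23166 m = 7.356×10^8 Pa = 735.6 MPa
Total = 10.50 + 71.09 + 559.1 + 1264 + 735.6 = 2640.6 MPa

2600 MPa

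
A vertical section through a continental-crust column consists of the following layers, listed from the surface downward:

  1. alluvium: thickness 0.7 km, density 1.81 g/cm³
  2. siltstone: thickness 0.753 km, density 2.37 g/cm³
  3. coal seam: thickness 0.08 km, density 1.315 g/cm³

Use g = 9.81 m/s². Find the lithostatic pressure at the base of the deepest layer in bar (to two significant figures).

310 bar

alluvium: 1810 kg/m³ × 9.81 m/s² × 700 m = 1.243×10^7 Pa = 124.3 bar
siltstone: 2370 kg/m³ × 9.81 m/s² × 753 m = 1.751×10^7 Pa = 175.1 bar
coal seam: 1315 kg/m³ × 9.81 m/s² × 80 m = 1.032×10^6 Pa = 10.32 bar
Total = 124.3 + 175.1 + 10.32 = 309.68 bar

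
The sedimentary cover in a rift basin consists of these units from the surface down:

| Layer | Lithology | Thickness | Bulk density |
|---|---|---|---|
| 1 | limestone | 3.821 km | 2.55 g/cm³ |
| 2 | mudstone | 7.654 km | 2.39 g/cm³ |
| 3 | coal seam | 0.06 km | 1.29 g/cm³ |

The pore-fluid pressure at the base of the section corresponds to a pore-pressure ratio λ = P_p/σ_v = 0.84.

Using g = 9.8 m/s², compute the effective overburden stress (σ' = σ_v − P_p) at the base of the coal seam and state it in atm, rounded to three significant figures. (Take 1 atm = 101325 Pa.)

435 atm

Overburden (lithostatic) stress σ_v:
limestone: 2550 kg/m³ × 9.8 m/s² × 3821 m = 9.549×10^7 Pa = 95.49 MPa
mudstone: 2390 kg/m³ × 9.8 m/s² × 7654 m = 1.793×10^8 Pa = 179.3 MPa
coal seam: 1290 kg/m³ × 9.8 m/s² × 60 m = 7.585×10^5 Pa = 0.7585 MPa
Total = 95.49 + 179.3 + 0.7585 = 275.52 MPa
Pore pressure P_p = λ·σ_v = 0.84 × 275.5 MPa = 231.4 MPa
Effective stress σ' = σ_v − P_p = 275.5 − 231.4 = 44.083 MPa = 435.06 atm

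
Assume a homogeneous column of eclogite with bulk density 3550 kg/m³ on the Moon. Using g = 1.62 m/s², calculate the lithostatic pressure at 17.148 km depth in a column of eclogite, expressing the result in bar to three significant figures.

eclogite: 3550 kg/m³ × 1.62 m/s² × 17148 m = 9.862×10^7 Pa = 986.2 bar

986 bar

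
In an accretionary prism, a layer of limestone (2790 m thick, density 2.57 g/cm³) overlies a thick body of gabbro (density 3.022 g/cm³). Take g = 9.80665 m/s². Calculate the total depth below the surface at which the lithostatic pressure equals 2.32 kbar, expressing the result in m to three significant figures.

8250 m

Pressure at base of upper layers: 2570×9.80665×2790 = 7.032×10^7 Pa = 0.7032 kbar
Remaining pressure to be supplied by gabbro: 2.320×10^8 − 7.032×10^7 = 1.617×10^8 Pa
Additional depth in gabbro = 1.617×10^8 Pa / (3022 kg/m³ × 9.80665 m/s²) = 5455.7 m
Total depth = 2790 m + 5455.7 m = 8245.7 m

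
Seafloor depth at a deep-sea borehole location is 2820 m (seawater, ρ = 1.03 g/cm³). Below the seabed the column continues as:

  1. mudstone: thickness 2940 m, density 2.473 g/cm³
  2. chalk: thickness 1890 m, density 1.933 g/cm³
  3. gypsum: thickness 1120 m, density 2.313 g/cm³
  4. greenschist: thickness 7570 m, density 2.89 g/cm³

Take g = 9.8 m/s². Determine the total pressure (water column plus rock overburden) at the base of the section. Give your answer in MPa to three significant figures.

375 MPa

seawater: 1030 kg/m³ × 9.8 m/s² × 2820 m = 2.847×10^7 Pa = 28.47 MPa
mudstone: 2473 kg/m³ × 9.8 m/s² × 2940 m = 7.125×10^7 Pa = 71.25 MPa
chalk: 1933 kg/m³ × 9.8 m/s² × 1890 m = 3.580×10^7 Pa = 35.80 MPa
gypsum: 2313 kg/m³ × 9.8 m/s² × 1120 m = 2.539×10^7 Pa = 25.39 MPa
greenschist: 2890 kg/m³ × 9.8 m/s² × 7570 m = 2.144×10^8 Pa = 214.4 MPa
Total = 28.47 + 71.25 + 35.80 + 25.39 + 214.4 = 375.31 MPa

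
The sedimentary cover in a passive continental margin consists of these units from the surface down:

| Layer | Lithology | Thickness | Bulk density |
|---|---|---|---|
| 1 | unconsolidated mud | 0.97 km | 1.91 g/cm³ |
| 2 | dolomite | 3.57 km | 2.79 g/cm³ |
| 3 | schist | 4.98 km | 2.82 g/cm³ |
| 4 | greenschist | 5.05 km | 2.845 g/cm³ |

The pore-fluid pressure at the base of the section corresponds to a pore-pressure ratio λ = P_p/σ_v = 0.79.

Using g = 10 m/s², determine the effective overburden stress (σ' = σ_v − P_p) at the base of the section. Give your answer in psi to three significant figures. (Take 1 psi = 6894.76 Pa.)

12300 psi

Overburden (lithostatic) stress σ_v:
unconsolidated mud: 1910 kg/m³ × 10 m/s² × 970 m = 1.853×10^7 Pa = 18.53 MPa
dolomite: 2790 kg/m³ × 10 m/s² × 3570 m = 9.960×10^7 Pa = 99.60 MPa
schist: 2820 kg/m³ × 10 m/s² × 4980 m = 1.404×10^8 Pa = 140.4 MPa
greenschist: 2845 kg/m³ × 10 m/s² × 5050 m = 1.437×10^8 Pa = 143.7 MPa
Total = 18.53 + 99.60 + 140.4 + 143.7 = 402.24 MPa
Pore pressure P_p = λ·σ_v = 0.79 × 402.2 MPa = 317.8 MPa
Effective stress σ' = σ_v − P_p = 402.2 − 317.8 = 84.470 MPa = 12251 psi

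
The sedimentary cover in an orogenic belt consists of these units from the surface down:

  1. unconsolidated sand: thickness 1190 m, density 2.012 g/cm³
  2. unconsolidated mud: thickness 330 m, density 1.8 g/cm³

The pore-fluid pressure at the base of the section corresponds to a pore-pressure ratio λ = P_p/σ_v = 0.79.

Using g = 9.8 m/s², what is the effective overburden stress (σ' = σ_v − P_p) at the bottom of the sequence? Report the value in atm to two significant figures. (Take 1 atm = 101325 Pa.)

Overburden (lithostatic) stress σ_v:
unconsolidated sand: 2012 kg/m³ × 9.8 m/s² × 1190 m = 2.346×10^7 Pa = 23.46 MPa
unconsolidated mud: 1800 kg/m³ × 9.8 m/s² × 330 m = 5.821×10^6 Pa = 5.821 MPa
Total = 23.46 + 5.821 = 29.285 MPa
Pore pressure P_p = λ·σ_v = 0.79 × 29.29 MPa = 23.14 MPa
Effective stress σ' = σ_v − P_p = 29.29 − 23.14 = 6.1499 MPa = 60.695 atm

61 atm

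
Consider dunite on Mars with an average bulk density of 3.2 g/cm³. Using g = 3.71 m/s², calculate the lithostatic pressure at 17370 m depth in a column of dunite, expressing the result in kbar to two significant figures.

2.1 kbar

dunite: 3200 kg/m³ × 3.71 m/s² × 17370 m = 2.062×10^8 Pa = 2.062 kbar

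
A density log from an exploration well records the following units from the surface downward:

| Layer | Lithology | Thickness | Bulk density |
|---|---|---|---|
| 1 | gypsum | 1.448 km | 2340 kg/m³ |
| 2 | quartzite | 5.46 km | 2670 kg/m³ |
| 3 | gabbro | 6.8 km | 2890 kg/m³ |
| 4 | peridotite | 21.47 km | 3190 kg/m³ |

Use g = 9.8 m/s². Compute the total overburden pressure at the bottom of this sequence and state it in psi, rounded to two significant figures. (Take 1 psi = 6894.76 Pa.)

150000 psi

gypsum: 2340 kg/m³ × 9.8 m/s² × 1448 m = 3.321×10^7 Pa = 4816 psi
quartzite: 2670 kg/m³ × 9.8 m/s² × 5460 m = 1.429×10^8 Pa = 20721 psi
gabbro: 2890 kg/m³ × 9.8 m/s² × 6800 m = 1.926×10^8 Pa = 27933 psi
peridotite: 3190 kg/m³ × 9.8 m/s² × 21470 m = 6.712×10^8 Pa = 97349 psi
Total = 4816 + 20721 + 27933 + 97349 = 1.5082×10^5 psi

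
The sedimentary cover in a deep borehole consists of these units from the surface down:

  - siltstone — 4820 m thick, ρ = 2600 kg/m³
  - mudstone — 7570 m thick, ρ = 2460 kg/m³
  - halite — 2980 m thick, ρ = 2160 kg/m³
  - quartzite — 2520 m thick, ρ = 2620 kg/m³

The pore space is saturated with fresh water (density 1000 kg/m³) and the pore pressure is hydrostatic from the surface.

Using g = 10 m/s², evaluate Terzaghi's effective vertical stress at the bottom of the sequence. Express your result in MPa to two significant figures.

Overburden (lithostatic) stress σ_v:
siltstone: 2600 kg/m³ × 10 m/s² × 4820 m = 1.253×10^8 Pa = 125.3 MPa
mudstone: 2460 kg/m³ × 10 m/s² × 7570 m = 1.862×10^8 Pa = 186.2 MPa
halite: 2160 kg/m³ × 10 m/s² × 2980 m = 6.437×10^7 Pa = 64.37 MPa
quartzite: 2620 kg/m³ × 10 m/s² × 2520 m = 6.602×10^7 Pa = 66.02 MPa
Total = 125.3 + 186.2 + 64.37 + 66.02 = 441.93 MPa
Pore pressure P_p = 1000 kg/m³ × 10 m/s² × 17890 m = 1.789×10^8 Pa = 178.9 MPa
Effective stress σ' = σ_v − P_p = 441.9 − 178.9 = 263.03 MPa

260 MPa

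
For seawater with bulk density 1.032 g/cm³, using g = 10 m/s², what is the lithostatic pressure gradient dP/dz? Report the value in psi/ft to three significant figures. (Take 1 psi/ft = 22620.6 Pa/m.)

dP/dz = ρg = 1032 kg/m³ × 10 m/s² = 10320 Pa/m
= 10320 Pa/m × (1 psi/ft / 22621 Pa/m) = 0.45622 psi/ft

0.456 psi/ft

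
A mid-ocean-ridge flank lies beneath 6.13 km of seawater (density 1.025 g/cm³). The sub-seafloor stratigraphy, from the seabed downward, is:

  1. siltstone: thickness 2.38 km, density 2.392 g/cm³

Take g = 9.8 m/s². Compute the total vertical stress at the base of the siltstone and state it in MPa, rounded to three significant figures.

seawater: 1025 kg/m³ × 9.8 m/s² × 6130 m = 6.158×10^7 Pa = 61.58 MPa
siltstone: 2392 kg/m³ × 9.8 m/s² × 2380 m = 5.579×10^7 Pa = 55.79 MPa
Total = 61.58 + 55.79 = 117.37 MPa

117 MPa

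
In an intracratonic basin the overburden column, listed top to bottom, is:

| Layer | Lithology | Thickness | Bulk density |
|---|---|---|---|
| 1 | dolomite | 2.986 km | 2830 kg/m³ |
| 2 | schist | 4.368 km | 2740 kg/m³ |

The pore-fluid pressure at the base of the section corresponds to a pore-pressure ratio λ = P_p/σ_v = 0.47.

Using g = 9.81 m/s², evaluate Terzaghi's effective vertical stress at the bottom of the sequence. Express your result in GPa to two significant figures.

Overburden (lithostatic) stress σ_v:
dolomite: 2830 kg/m³ × 9.81 m/s² × 2986 m = 8.290×10^7 Pa = 82.90 MPa
schist: 2740 kg/m³ × 9.81 m/s² × 4368 m = 1.174×10^8 Pa = 117.4 MPa
Total = 82.90 + 117.4 = 200.31 MPa
Pore pressure P_p = λ·σ_v = 0.47 × 200.3 MPa = 94.14 MPa
Effective stress σ' = σ_v − P_p = 200.3 − 94.14 = 106.16 MPa = 0.10616 GPa

0.11 GPa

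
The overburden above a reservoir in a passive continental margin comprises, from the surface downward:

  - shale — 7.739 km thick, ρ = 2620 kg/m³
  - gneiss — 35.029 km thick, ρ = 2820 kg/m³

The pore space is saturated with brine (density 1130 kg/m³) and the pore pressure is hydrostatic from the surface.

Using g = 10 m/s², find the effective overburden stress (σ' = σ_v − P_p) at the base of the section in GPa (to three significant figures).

Overburden (lithostatic) stress σ_v:
shale: 2620 kg/m³ × 10 m/s² × 7739 m = 2.028×10^8 Pa = 202.8 MPa
gneiss: 2820 kg/m³ × 10 m/s² × 35029 m = 9.878×10^8 Pa = 987.8 MPa
Total = 202.8 + 987.8 = 1190.6 MPa
Pore pressure P_p = 1130 kg/m³ × 10 m/s² × 42768 m = 4.833×10^8 Pa = 483.3 MPa
Effective stress σ' = σ_v − P_p = 1191 − 483.3 = 707.30 MPa = 0.70730 GPa

0.707 GPa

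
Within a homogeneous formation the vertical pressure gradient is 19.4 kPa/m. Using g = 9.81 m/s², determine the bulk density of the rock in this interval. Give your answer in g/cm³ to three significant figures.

ρ = (dP/dz)/g = 19.4 kPa/m / 9.81 m/s² = 19400 Pa/m / 9.81 m/s² = 1977.6 kg/m³
= 1.978 g/cm³

1.98 g/cm³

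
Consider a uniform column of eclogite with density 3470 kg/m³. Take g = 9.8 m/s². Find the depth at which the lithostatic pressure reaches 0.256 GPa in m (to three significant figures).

h = P/(ρg) = 0.256 GPa / (3470 kg/m³ × 9.8 m/s²) = 2.560×10^8 Pa / 34006 Pa/m = 7528.1 m

7530 m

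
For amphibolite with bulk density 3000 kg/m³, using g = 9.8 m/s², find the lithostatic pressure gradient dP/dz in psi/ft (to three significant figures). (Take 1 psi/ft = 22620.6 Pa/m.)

dP/dz = ρg = 3000 kg/m³ × 9.8 m/s² = 29400 Pa/m
= 29400 Pa/m × (1 psi/ft / 22621 Pa/m) = 1.2997 psi/ft

1.30 psi/ft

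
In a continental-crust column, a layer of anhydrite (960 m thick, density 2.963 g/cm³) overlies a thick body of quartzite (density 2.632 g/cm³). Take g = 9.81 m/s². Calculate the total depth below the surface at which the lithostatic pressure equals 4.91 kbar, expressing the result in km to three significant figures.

18.9 km

Pressure at base of upper layers: 2963×9.81×960 = 2.790×10^7 Pa = 0.2790 kbar
Remaining pressure to be supplied by quartzite: 4.910×10^8 − 2.790×10^7 = 4.631×10^8 Pa
Additional depth in quartzite = 4.631×10^8 Pa / (2632 kg/m³ × 9.81 m/s²) = 17936 m
Total depth = 960 m + 17936 m = 18896 m
= 18.896 km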